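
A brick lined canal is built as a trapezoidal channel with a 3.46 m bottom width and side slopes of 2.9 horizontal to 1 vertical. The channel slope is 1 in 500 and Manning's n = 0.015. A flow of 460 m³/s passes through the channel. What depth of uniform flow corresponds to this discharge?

y_n = 4.79 m

Manning's equation rearranged: A R^(2/3) = nQ / (1·√S) = 0.015 × 460 / (√0.002) = 154.3.
At y = 5.83 m: A R^(2/3) = 248.5 — high.
At y = 4.79 m: A R^(2/3) = 154.3 — matches.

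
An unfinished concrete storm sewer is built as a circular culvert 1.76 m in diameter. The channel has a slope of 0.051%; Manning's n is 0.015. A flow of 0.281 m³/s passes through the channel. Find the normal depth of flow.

Manning's equation rearranged: A R^(2/3) = nQ / (1·√S) = 0.015 × 0.281 / (√0.00051) = 0.1866.
Trying y = 0.47 m: A R^(2/3) = 0.2196 — high.
Trying y = 0.367 m: A R^(2/3) = 0.1341 — low.
Trying y = 0.433 m: A R^(2/3) = 0.1867 — matches.

y_n = 0.433 m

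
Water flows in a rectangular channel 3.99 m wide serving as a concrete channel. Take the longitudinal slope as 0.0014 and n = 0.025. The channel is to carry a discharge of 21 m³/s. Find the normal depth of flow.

Manning's equation rearranged: A R^(2/3) = nQ / (1·√S) = 0.025 × 21 / (√0.0014) = 14.03.
Trying y = 3.93 m: A R^(2/3) = 18.9 — too large.
Trying y = 2.45 m: A R^(2/3) = 10.41 — too small.
Trying y = 3.09 m: A R^(2/3) = 14.02 — matches.

y_n = 3.09 m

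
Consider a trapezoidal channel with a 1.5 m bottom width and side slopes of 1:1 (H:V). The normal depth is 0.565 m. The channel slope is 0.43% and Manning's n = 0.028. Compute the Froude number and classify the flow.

With bottom width b = 1.5 m and side slope z = 1: A = (b + zy)y = (1.5 + 1×0.565)×0.565 = 1.167 m²; P = b + 2y√(1+z²) = 1.5 + 2×0.565×1.414 = 3.098 m.
Hydraulic radius R = A/P = 1.167/3.098 = 0.3766 m.
V = (1/n) R^(2/3) √S = (1/0.028) × 0.3766^(2/3) × √0.0043 = 1.221 m/s. Hydraulic depth D_h = A/T = 1.167/2.63 = 0.4436 m.
Froude number Fr = V/√(g·D_h) = 1.221/√(9.81×0.4436) = 0.585, which is less than 1, so the flow is subcritical.

subcritical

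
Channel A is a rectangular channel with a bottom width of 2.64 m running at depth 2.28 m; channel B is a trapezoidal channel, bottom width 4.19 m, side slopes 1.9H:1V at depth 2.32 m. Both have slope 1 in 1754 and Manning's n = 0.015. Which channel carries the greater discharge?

Channel A: Flow area A = b·y = 2.64 × 2.28 = 6.019 m². Wetted perimeter P = b + 2y = 2.64 + 2×2.28 = 7.2 m. Hydraulic radius R = A/P = 6.019/7.2 = 0.836 m. Q_A = (1/0.015)·6.019·0.836^(2/3)·√0.0005701 = 8.503 m³/s.
Channel B: With bottom width b = 4.19 m and side slope z = 1.9: A = (b + zy)y = (4.19 + 1.9×2.32)×2.32 = 19.95 m²; P = b + 2y√(1+z²) = 4.19 + 2×2.32×2.147 = 14.15 m. Hydraulic radius R = A/P = 19.95/14.15 = 1.409 m. Q_B = (1/0.015)·19.95·1.409^(2/3)·√0.0005701 = 39.92 m³/s.
Q_A = 8.503 m³/s vs Q_B = 39.92 m³/s, so channel B carries more.

channel B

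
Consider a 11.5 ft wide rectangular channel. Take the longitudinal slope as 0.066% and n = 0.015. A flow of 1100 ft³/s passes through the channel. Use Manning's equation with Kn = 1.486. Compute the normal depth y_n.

Manning's equation rearranged: A R^(2/3) = nQ / (1.486·√S) = 0.015 × 1100 / (1.486 × √0.00066) = 432.2.
Trying y = 10.8 ft: A R^(2/3) = 299.9 — too small.
Trying y = 14.6 ft: A R^(2/3) = 431.9 — ≈ 432.2.

y_n = 14.6 ft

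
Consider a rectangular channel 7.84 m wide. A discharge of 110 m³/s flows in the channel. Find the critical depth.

y_c = 2.72 m

For a rectangular channel, critical depth y_c = (q²/g)^(1/3) where q = Q/b = 110/7.84 = 14.03 m²/s.
So y_c = (14.03²/9.81)^(1/3) = 2.72 m.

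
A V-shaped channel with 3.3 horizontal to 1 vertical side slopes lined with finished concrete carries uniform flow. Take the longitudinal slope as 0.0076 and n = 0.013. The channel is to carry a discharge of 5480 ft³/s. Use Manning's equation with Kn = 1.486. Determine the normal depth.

Manning's equation rearranged: A R^(2/3) = nQ / (1.486·√S) = 0.013 × 5480 / (1.486 × √0.0076) = 549.9.
At y = 9.19 ft: A R^(2/3) = 748.1 — too large.
At y = 5.79 ft: A R^(2/3) = 218.2 — too small.
At y = 8.19 ft: A R^(2/3) = 550.2 — close enough.

y_n = 8.19 ft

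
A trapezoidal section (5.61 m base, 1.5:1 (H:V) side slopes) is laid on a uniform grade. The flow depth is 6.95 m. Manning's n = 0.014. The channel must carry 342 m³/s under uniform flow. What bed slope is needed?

With bottom width b = 5.61 m and side slope z = 1.5: A = (b + zy)y = (5.61 + 1.5×6.95)×6.95 = 111.4 m²; P = b + 2y√(1+z²) = 5.61 + 2×6.95×1.803 = 30.67 m.
Hydraulic radius R = A/P = 111.4/30.67 = 3.634 m.
From Manning's equation, S = [nQ / (1 A R^(2/3))]² = [0.014 × 342 / (1 × 111.4 × 3.634^(2/3))]² = 0.00033.

S = 0.00033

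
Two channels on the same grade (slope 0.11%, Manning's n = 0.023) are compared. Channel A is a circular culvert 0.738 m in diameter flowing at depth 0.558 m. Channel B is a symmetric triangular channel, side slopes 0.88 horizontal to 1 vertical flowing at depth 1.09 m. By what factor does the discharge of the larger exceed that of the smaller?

Channel A: For a circular section of diameter D = 0.738 m at depth y = 0.558 m, the central angle is θ = 2 arccos(1 − 2y/D) = 4.217 rad. Then A = (D²/8)(θ − sin θ) = 0.347 m² and P = Dθ/2 = 1.556 m. Hydraulic radius R = A/P = 0.347/1.556 = 0.223 m. Q_A = (1/0.023)·0.347·0.223^(2/3)·√0.0011 = 0.184 m³/s.
Channel B: For a triangular section with side slope z = 0.88: A = zy² = 0.88×1.09² = 1.046 m²; P = 2y√(1+z²) = 2×1.09×1.332 = 2.904 m. Hydraulic radius R = A/P = 1.046/2.904 = 0.36 m. Q_B = (1/0.023)·1.046·0.36^(2/3)·√0.0011 = 0.763 m³/s.
The larger discharge is 0.763 m³/s and the smaller is 0.184 m³/s; the ratio is 4.15.

4.15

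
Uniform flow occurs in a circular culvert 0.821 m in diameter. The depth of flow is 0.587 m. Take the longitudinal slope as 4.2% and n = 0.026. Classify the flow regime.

supercritical

For a circular section of diameter D = 0.821 m at depth y = 0.587 m, the central angle is θ = 2 arccos(1 − 2y/D) = 4.03 rad. Then A = (D²/8)(θ − sin θ) = 0.405 m² and P = Dθ/2 = 1.655 m.
Hydraulic radius R = A/P = 0.405/1.655 = 0.2448 m.
V = (1/n) R^(2/3) √S = (1/0.026) × 0.2448^(2/3) × √0.042 = 3.084 m/s. Hydraulic depth D_h = A/T = 0.405/0.7412 = 0.5464 m.
Froude number Fr = V/√(g·D_h) = 3.084/√(9.81×0.5464) = 1.33, which is greater than 1, so the flow is supercritical.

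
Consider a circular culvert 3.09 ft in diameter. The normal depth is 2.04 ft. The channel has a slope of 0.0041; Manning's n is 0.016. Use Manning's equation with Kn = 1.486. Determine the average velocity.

V = 5.53 ft/s

For a circular section of diameter D = 3.09 ft at depth y = 2.04 ft, the central angle is θ = 2 arccos(1 − 2y/D) = 3.794 rad. Then A = (D²/8)(θ − sin θ) = 5.252 ft² and P = Dθ/2 = 5.862 ft.
Hydraulic radius R = A/P = 5.252/5.862 = 0.8961 ft.
From Manning's equation, V = (1.486/n) R^(2/3) S^(1/2) = (1.486/0.016) × 0.8961^(2/3) × 0.0041^(1/2) = 5.53 ft/s.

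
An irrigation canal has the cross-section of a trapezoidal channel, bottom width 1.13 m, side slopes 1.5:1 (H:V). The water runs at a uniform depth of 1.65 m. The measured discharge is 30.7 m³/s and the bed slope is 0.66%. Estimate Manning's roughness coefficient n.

n = 0.014

With bottom width b = 1.13 m and side slope z = 1.5: A = (b + zy)y = (1.13 + 1.5×1.65)×1.65 = 5.948 m²; P = b + 2y√(1+z²) = 1.13 + 2×1.65×1.803 = 7.079 m.
Hydraulic radius R = A/P = 5.948/7.079 = 0.8402 m.
Rearranging Manning's equation: n = (1/Q) A R^(2/3) S^(1/2) = (1/30.7) × 5.948 × 0.8402^(2/3) × √0.0066 = 0.014.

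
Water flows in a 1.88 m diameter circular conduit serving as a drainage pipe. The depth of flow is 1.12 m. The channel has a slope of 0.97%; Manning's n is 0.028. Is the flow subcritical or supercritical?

subcritical

For a circular section of diameter D = 1.88 m at depth y = 1.12 m, the central angle is θ = 2 arccos(1 − 2y/D) = 3.527 rad. Then A = (D²/8)(θ − sin θ) = 1.724 m² and P = Dθ/2 = 3.315 m.
Hydraulic radius R = A/P = 1.724/3.315 = 0.5201 m.
V = (1/n) R^(2/3) √S = (1/0.028) × 0.5201^(2/3) × √0.0097 = 2.275 m/s. Hydraulic depth D_h = A/T = 1.724/1.845 = 0.9345 m.
Froude number Fr = V/√(g·D_h) = 2.275/√(9.81×0.9345) = 0.751, which is less than 1, so the flow is subcritical.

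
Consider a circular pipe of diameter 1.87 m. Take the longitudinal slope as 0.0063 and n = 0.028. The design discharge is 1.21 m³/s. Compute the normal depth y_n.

Manning's equation rearranged: A R^(2/3) = nQ / (1·√S) = 0.028 × 1.21 / (√0.0063) = 0.4268.
Try y = 0.766 m: A R^(2/3) = 0.5822 — high.
Try y = 0.535 m: A R^(2/3) = 0.2954 — low.
Try y = 0.648 m: A R^(2/3) = 0.4269 — close enough.

y_n = 0.648 m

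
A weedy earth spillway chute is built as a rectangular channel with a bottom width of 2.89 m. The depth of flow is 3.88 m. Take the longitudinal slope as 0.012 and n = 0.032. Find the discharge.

Flow area A = b·y = 2.89 × 3.88 = 11.21 m². Wetted perimeter P = b + 2y = 2.89 + 2×3.88 = 10.65 m.
Hydraulic radius R = A/P = 11.21/10.65 = 1.053 m.
Manning's equation: Q = (1/n) A R^(2/3) S^(1/2) = (1/0.032) × 11.21 × 1.053^(2/3) × 0.012^(1/2) = 39.7 m³/s.

Q = 39.7 m³/s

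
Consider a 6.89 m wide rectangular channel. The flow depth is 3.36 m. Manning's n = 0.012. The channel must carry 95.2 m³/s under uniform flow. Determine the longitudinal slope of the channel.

S = 0.0012

Flow area A = b·y = 6.89 × 3.36 = 23.15 m². Wetted perimeter P = b + 2y = 6.89 + 2×3.36 = 13.61 m.
Hydraulic radius R = A/P = 23.15/13.61 = 1.701 m.
From Manning's equation, S = [nQ / (1 A R^(2/3))]² = [0.012 × 95.2 / (1 × 23.15 × 1.701^(2/3))]² = 0.0012.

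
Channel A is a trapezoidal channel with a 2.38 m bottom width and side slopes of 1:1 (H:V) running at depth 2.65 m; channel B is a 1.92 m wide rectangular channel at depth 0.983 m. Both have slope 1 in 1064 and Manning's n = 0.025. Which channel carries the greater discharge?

channel A

Channel A: With bottom width b = 2.38 m and side slope z = 1: A = (b + zy)y = (2.38 + 1×2.65)×2.65 = 13.33 m²; P = b + 2y√(1+z²) = 2.38 + 2×2.65×1.414 = 9.875 m. Hydraulic radius R = A/P = 13.33/9.875 = 1.35 m. Q_A = (1/0.025)·13.33·1.35^(2/3)·√0.0009398 = 19.96 m³/s.
Channel B: Flow area A = b·y = 1.92 × 0.983 = 1.887 m². Wetted perimeter P = b + 2y = 1.92 + 2×0.983 = 3.886 m. Hydraulic radius R = A/P = 1.887/3.886 = 0.4857 m. Q_B = (1/0.025)·1.887·0.4857^(2/3)·√0.0009398 = 1.43 m³/s.
Q_A = 19.96 m³/s vs Q_B = 1.43 m³/s, so channel A carries more.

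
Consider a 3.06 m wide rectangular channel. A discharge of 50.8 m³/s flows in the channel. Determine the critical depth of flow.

y_c = 3.04 m

For a rectangular channel, critical depth y_c = (q²/g)^(1/3) where q = Q/b = 50.8/3.06 = 16.6 m²/s.
So y_c = (16.6²/9.81)^(1/3) = 3.04 m.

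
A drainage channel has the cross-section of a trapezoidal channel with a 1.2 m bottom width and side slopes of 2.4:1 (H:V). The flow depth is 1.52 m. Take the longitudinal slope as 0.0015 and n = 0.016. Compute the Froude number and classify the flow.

subcritical

With bottom width b = 1.2 m and side slope z = 2.4: A = (b + zy)y = (1.2 + 2.4×1.52)×1.52 = 7.369 m²; P = b + 2y√(1+z²) = 1.2 + 2×1.52×2.6 = 9.104 m.
Hydraulic radius R = A/P = 7.369/9.104 = 0.8094 m.
V = (1/n) R^(2/3) √S = (1/0.016) × 0.8094^(2/3) × √0.0015 = 2.102 m/s. Hydraulic depth D_h = A/T = 7.369/8.496 = 0.8673 m.
Froude number Fr = V/√(g·D_h) = 2.102/√(9.81×0.8673) = 0.721, which is less than 1, so the flow is subcritical.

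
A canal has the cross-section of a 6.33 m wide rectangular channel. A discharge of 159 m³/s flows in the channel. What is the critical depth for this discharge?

y_c = 4.01 m

For a rectangular channel, critical depth y_c = (q²/g)^(1/3) where q = Q/b = 159/6.33 = 25.12 m²/s.
So y_c = (25.12²/9.81)^(1/3) = 4.01 m.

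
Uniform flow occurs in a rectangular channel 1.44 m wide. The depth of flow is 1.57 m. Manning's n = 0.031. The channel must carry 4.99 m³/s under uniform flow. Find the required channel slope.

Flow area A = b·y = 1.44 × 1.57 = 2.261 m². Wetted perimeter P = b + 2y = 1.44 + 2×1.57 = 4.58 m.
Hydraulic radius R = A/P = 2.261/4.58 = 0.4936 m.
From Manning's equation, S = [nQ / (1 A R^(2/3))]² = [0.031 × 4.99 / (1 × 2.261 × 0.4936^(2/3))]² = 0.012.

S = 0.012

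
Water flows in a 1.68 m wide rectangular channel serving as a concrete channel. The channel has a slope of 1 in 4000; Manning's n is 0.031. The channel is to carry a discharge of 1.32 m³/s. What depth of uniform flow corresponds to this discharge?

Manning's equation rearranged: A R^(2/3) = nQ / (1·√S) = 0.031 × 1.32 / (√0.00025) = 2.588.
Trying y = 1.81 m: A R^(2/3) = 2.1 — low.
Trying y = 2.43 m: A R^(2/3) = 2.982 — high.
Trying y = 2.15 m: A R^(2/3) = 2.581 — ≈ 2.588.

y_n = 2.15 m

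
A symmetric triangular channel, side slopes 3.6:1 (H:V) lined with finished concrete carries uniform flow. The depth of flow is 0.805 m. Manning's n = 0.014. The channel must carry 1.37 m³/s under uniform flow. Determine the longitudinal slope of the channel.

For a triangular section with side slope z = 3.6: A = zy² = 3.6×0.805² = 2.333 m²; P = 2y√(1+z²) = 2×0.805×3.736 = 6.015 m.
Hydraulic radius R = A/P = 2.333/6.015 = 0.3878 m.
From Manning's equation, S = [nQ / (1 A R^(2/3))]² = [0.014 × 1.37 / (1 × 2.333 × 0.3878^(2/3))]² = 0.000239.

S = 0.000239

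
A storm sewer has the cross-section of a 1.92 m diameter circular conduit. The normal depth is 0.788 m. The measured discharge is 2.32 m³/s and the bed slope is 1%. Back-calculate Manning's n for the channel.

For a circular section of diameter D = 1.92 m at depth y = 0.788 m, the central angle is θ = 2 arccos(1 − 2y/D) = 2.781 rad. Then A = (D²/8)(θ − sin θ) = 1.119 m² and P = Dθ/2 = 2.67 m.
Hydraulic radius R = A/P = 1.119/2.67 = 0.4192 m.
Rearranging Manning's equation: n = (1/Q) A R^(2/3) S^(1/2) = (1/2.32) × 1.119 × 0.4192^(2/3) × √0.01 = 0.027.

n = 0.027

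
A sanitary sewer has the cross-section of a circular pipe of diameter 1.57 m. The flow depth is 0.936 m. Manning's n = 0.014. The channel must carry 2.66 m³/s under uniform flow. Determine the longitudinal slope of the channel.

For a circular section of diameter D = 1.57 m at depth y = 0.936 m, the central angle is θ = 2 arccos(1 − 2y/D) = 3.529 rad. Then A = (D²/8)(θ − sin θ) = 1.204 m² and P = Dθ/2 = 2.77 m.
Hydraulic radius R = A/P = 1.204/2.77 = 0.4345 m.
From Manning's equation, S = [nQ / (1 A R^(2/3))]² = [0.014 × 2.66 / (1 × 1.204 × 0.4345^(2/3))]² = 0.00291.

S = 0.00291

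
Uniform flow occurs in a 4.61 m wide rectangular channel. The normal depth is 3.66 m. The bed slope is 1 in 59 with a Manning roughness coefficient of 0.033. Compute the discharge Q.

Q = 83.9 m³/s

Flow area A = b·y = 4.61 × 3.66 = 16.87 m². Wetted perimeter P = b + 2y = 4.61 + 2×3.66 = 11.93 m.
Hydraulic radius R = A/P = 16.87/11.93 = 1.414 m.
Manning's equation: Q = (1/n) A R^(2/3) S^(1/2) = (1/0.033) × 16.87 × 1.414^(2/3) × 0.01695^(1/2) = 83.9 m³/s.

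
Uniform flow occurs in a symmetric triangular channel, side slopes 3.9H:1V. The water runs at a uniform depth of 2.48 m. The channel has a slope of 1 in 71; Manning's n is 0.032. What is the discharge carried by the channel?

For a triangular section with side slope z = 3.9: A = zy² = 3.9×2.48² = 23.99 m²; P = 2y√(1+z²) = 2×2.48×4.026 = 19.97 m.
Hydraulic radius R = A/P = 23.99/19.97 = 1.201 m.
Manning's equation: Q = (1/n) A R^(2/3) S^(1/2) = (1/0.032) × 23.99 × 1.201^(2/3) × 0.01408^(1/2) = 101 m³/s.

Q = 101 m³/s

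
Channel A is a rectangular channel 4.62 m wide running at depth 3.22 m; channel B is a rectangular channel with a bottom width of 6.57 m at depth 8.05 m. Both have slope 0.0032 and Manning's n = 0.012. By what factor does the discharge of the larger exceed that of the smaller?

Channel A: Flow area A = b·y = 4.62 × 3.22 = 14.88 m². Wetted perimeter P = b + 2y = 4.62 + 2×3.22 = 11.06 m. Hydraulic radius R = A/P = 14.88/11.06 = 1.345 m. Q_A = (1/0.012)·14.88·1.345^(2/3)·√0.0032 = 85.45 m³/s.
Channel B: Flow area A = b·y = 6.57 × 8.05 = 52.89 m². Wetted perimeter P = b + 2y = 6.57 + 2×8.05 = 22.67 m. Hydraulic radius R = A/P = 52.89/22.67 = 2.333 m. Q_B = (1/0.012)·52.89·2.333^(2/3)·√0.0032 = 438.6 m³/s.
The larger discharge is 438.6 m³/s and the smaller is 85.45 m³/s; the ratio is 5.13.

5.13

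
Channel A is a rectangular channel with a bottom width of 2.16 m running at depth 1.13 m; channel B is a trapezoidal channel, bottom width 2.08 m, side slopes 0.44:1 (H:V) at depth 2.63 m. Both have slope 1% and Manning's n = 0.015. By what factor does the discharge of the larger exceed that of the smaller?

Channel A: Flow area A = b·y = 2.16 × 1.13 = 2.441 m². Wetted perimeter P = b + 2y = 2.16 + 2×1.13 = 4.42 m. Hydraulic radius R = A/P = 2.441/4.42 = 0.5522 m. Q_A = (1/0.015)·2.441·0.5522^(2/3)·√0.01 = 10.95 m³/s.
Channel B: With bottom width b = 2.08 m and side slope z = 0.44: A = (b + zy)y = (2.08 + 0.44×2.63)×2.63 = 8.514 m²; P = b + 2y√(1+z²) = 2.08 + 2×2.63×1.093 = 7.827 m. Hydraulic radius R = A/P = 8.514/7.827 = 1.088 m. Q_B = (1/0.015)·8.514·1.088^(2/3)·√0.01 = 60.03 m³/s.
The larger discharge is 60.03 m³/s and the smaller is 10.95 m³/s; the ratio is 5.48.

5.48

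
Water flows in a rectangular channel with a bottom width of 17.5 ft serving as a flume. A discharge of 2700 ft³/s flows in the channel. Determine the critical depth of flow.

For a rectangular channel, critical depth y_c = (q²/g)^(1/3) where q = Q/b = 2700/17.5 = 154.3 ft²/s.
So y_c = (154.3²/32.2)^(1/3) = 9.04 ft.

y_c = 9.04 ft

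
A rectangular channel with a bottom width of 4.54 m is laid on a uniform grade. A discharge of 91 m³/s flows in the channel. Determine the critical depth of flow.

y_c = 3.45 m

For a rectangular channel, critical depth y_c = (q²/g)^(1/3) where q = Q/b = 91/4.54 = 20.04 m²/s.
So y_c = (20.04²/9.81)^(1/3) = 3.45 m.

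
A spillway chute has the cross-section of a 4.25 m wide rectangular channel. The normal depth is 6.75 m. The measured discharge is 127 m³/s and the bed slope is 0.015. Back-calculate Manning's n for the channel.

n = 0.0381

Flow area A = b·y = 4.25 × 6.75 = 28.69 m². Wetted perimeter P = b + 2y = 4.25 + 2×6.75 = 17.75 m.
Hydraulic radius R = A/P = 28.69/17.75 = 1.616 m.
Rearranging Manning's equation: n = (1/Q) A R^(2/3) S^(1/2) = (1/127) × 28.69 × 1.616^(2/3) × √0.015 = 0.0381.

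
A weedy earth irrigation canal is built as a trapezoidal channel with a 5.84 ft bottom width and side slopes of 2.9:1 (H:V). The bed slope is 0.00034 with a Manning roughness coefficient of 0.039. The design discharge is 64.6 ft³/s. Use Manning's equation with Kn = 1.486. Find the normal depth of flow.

Manning's equation rearranged: A R^(2/3) = nQ / (1.486·√S) = 0.039 × 64.6 / (1.486 × √0.00034) = 91.95.
Try y = 3.84 ft: A R^(2/3) = 110.8 — too large.
Try y = 2.98 ft: A R^(2/3) = 63.6 — too small.
Try y = 3.53 ft: A R^(2/3) = 92 — matches.

y_n = 3.53 ft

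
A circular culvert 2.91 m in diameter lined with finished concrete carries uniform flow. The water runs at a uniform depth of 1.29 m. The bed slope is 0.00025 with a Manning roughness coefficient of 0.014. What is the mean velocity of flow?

For a circular section of diameter D = 2.91 m at depth y = 1.29 m, the central angle is θ = 2 arccos(1 − 2y/D) = 2.914 rad. Then A = (D²/8)(θ − sin θ) = 2.846 m² and P = Dθ/2 = 4.24 m.
Hydraulic radius R = A/P = 2.846/4.24 = 0.6712 m.
From Manning's equation, V = (1/n) R^(2/3) S^(1/2) = (1/0.014) × 0.6712^(2/3) × 0.00025^(1/2) = 0.866 m/s.

V = 0.866 m/s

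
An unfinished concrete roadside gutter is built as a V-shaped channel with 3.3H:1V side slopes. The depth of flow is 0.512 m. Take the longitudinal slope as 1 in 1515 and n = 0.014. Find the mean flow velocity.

V = 0.719 m/s

For a triangular section with side slope z = 3.3: A = zy² = 3.3×0.512² = 0.8651 m²; P = 2y√(1+z²) = 2×0.512×3.448 = 3.531 m.
Hydraulic radius R = A/P = 0.8651/3.531 = 0.245 m.
From Manning's equation, V = (1/n) R^(2/3) S^(1/2) = (1/0.014) × 0.245^(2/3) × 0.0006601^(1/2) = 0.719 m/s.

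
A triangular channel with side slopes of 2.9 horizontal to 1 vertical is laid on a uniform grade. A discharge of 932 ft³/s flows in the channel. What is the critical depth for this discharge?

y_c = 5.77 ft

At critical depth, Q² T / (g A³) = 1, i.e. A³/T = Q²/g = 932²/32.2 = 26980.
At y = 4.46 ft: A³/T = 7421 — low.
At y = 6.71 ft: A³/T = 57200 — high.
At y = 5.77 ft: A³/T = 26890 — ≈ 26980.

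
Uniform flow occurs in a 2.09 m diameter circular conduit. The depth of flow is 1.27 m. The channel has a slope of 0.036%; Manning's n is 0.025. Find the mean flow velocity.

V = 0.53 m/s

For a circular section of diameter D = 2.09 m at depth y = 1.27 m, the central angle is θ = 2 arccos(1 − 2y/D) = 3.576 rad. Then A = (D²/8)(θ − sin θ) = 2.182 m² and P = Dθ/2 = 3.737 m.
Hydraulic radius R = A/P = 2.182/3.737 = 0.584 m.
From Manning's equation, V = (1/n) R^(2/3) S^(1/2) = (1/0.025) × 0.584^(2/3) × 0.00036^(1/2) = 0.53 m/s.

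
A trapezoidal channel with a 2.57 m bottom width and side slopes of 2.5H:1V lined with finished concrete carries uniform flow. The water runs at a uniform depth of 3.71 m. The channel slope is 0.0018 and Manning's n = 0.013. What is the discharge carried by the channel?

Q = 224 m³/s

With bottom width b = 2.57 m and side slope z = 2.5: A = (b + zy)y = (2.57 + 2.5×3.71)×3.71 = 43.94 m²; P = b + 2y√(1+z²) = 2.57 + 2×3.71×2.693 = 22.55 m.
Hydraulic radius R = A/P = 43.94/22.55 = 1.949 m.
Manning's equation: Q = (1/n) A R^(2/3) S^(1/2) = (1/0.013) × 43.94 × 1.949^(2/3) × 0.0018^(1/2) = 224 m³/s.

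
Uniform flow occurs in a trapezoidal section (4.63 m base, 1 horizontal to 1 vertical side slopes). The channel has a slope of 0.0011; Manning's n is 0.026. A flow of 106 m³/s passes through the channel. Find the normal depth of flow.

y_n = 4.8 m

Manning's equation rearranged: A R^(2/3) = nQ / (1·√S) = 0.026 × 106 / (√0.0011) = 83.1.
Try y = 5.97 m: A R^(2/3) = 129.9 — high.
Try y = 4.8 m: A R^(2/3) = 83.07 — matches.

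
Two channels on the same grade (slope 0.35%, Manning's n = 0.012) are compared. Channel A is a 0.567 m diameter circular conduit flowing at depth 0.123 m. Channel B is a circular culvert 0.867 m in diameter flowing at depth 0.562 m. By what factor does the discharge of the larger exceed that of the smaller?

22.7

Channel A: For a circular section of diameter D = 0.567 m at depth y = 0.123 m, the central angle is θ = 2 arccos(1 − 2y/D) = 1.938 rad. Then A = (D²/8)(θ − sin θ) = 0.04037 m² and P = Dθ/2 = 0.5494 m. Hydraulic radius R = A/P = 0.04037/0.5494 = 0.07348 m. Q_A = (1/0.012)·0.04037·0.07348^(2/3)·√0.0035 = 0.03492 m³/s.
Channel B: For a circular section of diameter D = 0.867 m at depth y = 0.562 m, the central angle is θ = 2 arccos(1 − 2y/D) = 3.743 rad. Then A = (D²/8)(θ − sin θ) = 0.4049 m² and P = Dθ/2 = 1.623 m. Hydraulic radius R = A/P = 0.4049/1.623 = 0.2495 m. Q_B = (1/0.012)·0.4049·0.2495^(2/3)·√0.0035 = 0.7913 m³/s.
The larger discharge is 0.7913 m³/s and the smaller is 0.03492 m³/s; the ratio is 22.7.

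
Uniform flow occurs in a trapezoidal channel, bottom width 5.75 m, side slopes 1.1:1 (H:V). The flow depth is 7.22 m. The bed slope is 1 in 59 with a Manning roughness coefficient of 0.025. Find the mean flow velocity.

With bottom width b = 5.75 m and side slope z = 1.1: A = (b + zy)y = (5.75 + 1.1×7.22)×7.22 = 98.86 m²; P = b + 2y√(1+z²) = 5.75 + 2×7.22×1.487 = 27.22 m.
Hydraulic radius R = A/P = 98.86/27.22 = 3.632 m.
From Manning's equation, V = (1/n) R^(2/3) S^(1/2) = (1/0.025) × 3.632^(2/3) × 0.01695^(1/2) = 12.3 m/s.

V = 12.3 m/s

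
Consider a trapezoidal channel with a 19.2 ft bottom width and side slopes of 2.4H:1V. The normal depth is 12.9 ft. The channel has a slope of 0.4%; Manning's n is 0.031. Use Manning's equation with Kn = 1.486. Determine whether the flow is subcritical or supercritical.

subcritical

With bottom width b = 19.2 ft and side slope z = 2.4: A = (b + zy)y = (19.2 + 2.4×12.9)×12.9 = 647.1 ft²; P = b + 2y√(1+z²) = 19.2 + 2×12.9×2.6 = 86.28 ft.
Hydraulic radius R = A/P = 647.1/86.28 = 7.5 ft.
V = (1.486/n) R^(2/3) √S = (1.486/0.031) × 7.5^(2/3) × √0.004 = 11.62 ft/s. Hydraulic depth D_h = A/T = 647.1/81.12 = 7.977 ft.
Froude number Fr = V/√(g·D_h) = 11.62/√(32.2×7.977) = 0.725, which is less than 1, so the flow is subcritical.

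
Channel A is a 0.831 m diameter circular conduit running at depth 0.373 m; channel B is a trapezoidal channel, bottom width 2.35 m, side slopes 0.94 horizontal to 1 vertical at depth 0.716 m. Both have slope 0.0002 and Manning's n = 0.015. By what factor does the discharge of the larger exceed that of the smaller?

17.3

Channel A: For a circular section of diameter D = 0.831 m at depth y = 0.373 m, the central angle is θ = 2 arccos(1 − 2y/D) = 2.937 rad. Then A = (D²/8)(θ − sin θ) = 0.2359 m² and P = Dθ/2 = 1.22 m. Hydraulic radius R = A/P = 0.2359/1.22 = 0.1934 m. Q_A = (1/0.015)·0.2359·0.1934^(2/3)·√0.0002 = 0.07438 m³/s.
Channel B: With bottom width b = 2.35 m and side slope z = 0.94: A = (b + zy)y = (2.35 + 0.94×0.716)×0.716 = 2.164 m²; P = b + 2y√(1+z²) = 2.35 + 2×0.716×1.372 = 4.315 m. Hydraulic radius R = A/P = 2.164/4.315 = 0.5016 m. Q_B = (1/0.015)·2.164·0.5016^(2/3)·√0.0002 = 1.288 m³/s.
The larger discharge is 1.288 m³/s and the smaller is 0.07438 m³/s; the ratio is 17.3.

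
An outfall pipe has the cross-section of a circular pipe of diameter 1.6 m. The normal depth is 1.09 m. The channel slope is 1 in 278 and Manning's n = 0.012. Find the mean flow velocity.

For a circular section of diameter D = 1.6 m at depth y = 1.09 m, the central angle is θ = 2 arccos(1 − 2y/D) = 3.883 rad. Then A = (D²/8)(θ − sin θ) = 1.459 m² and P = Dθ/2 = 3.107 m.
Hydraulic radius R = A/P = 1.459/3.107 = 0.4696 m.
From Manning's equation, V = (1/n) R^(2/3) S^(1/2) = (1/0.012) × 0.4696^(2/3) × 0.003597^(1/2) = 3.02 m/s.

V = 3.02 m/s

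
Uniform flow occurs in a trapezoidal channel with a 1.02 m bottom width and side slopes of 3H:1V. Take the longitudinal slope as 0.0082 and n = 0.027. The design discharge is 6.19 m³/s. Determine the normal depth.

y_n = 0.85 m

Manning's equation rearranged: A R^(2/3) = nQ / (1·√S) = 0.027 × 6.19 / (√0.0082) = 1.846.
At y = 0.658 m: A R^(2/3) = 1.034 — low.
At y = 0.926 m: A R^(2/3) = 2.249 — high.
At y = 0.85 m: A R^(2/3) = 1.846 — ≈ 1.846.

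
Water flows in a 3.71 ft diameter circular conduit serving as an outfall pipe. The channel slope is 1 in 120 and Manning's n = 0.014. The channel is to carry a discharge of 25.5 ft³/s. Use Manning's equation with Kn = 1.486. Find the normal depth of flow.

Manning's equation rearranged: A R^(2/3) = nQ / (1.486·√S) = 0.014 × 25.5 / (1.486 × √0.008333) = 2.632.
At y = 1.09 ft: A R^(2/3) = 1.934 — too small.
At y = 1.39 ft: A R^(2/3) = 3.071 — too large.
At y = 1.28 ft: A R^(2/3) = 2.631 — ≈ 2.632.

y_n = 1.28 ft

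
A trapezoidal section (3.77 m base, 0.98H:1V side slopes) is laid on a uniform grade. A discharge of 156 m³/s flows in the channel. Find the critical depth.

y_c = 3.99 m

At critical depth, Q² T / (g A³) = 1, i.e. A³/T = Q²/g = 156²/9.81 = 2481.
Try y = 4.69 m: A³/T = 4660 — high.
Try y = 3.49 m: A³/T = 1489 — low.
Try y = 3.99 m: A³/T = 2483 — matches.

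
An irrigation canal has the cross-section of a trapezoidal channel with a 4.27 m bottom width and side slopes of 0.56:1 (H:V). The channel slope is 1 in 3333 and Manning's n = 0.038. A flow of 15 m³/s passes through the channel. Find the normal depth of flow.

y_n = 3.56 m

Manning's equation rearranged: A R^(2/3) = nQ / (1·√S) = 0.038 × 15 / (√0.0003) = 32.91.
Trying y = 2.47 m: A R^(2/3) = 17.52 — low.
Trying y = 4.15 m: A R^(2/3) = 43.23 — high.
Trying y = 3.56 m: A R^(2/3) = 32.92 — ≈ 32.91.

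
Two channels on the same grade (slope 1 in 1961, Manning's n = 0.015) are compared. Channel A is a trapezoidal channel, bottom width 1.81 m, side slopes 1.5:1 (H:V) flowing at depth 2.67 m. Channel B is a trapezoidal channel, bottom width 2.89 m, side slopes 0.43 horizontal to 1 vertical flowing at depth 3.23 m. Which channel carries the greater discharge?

Channel A: With bottom width b = 1.81 m and side slope z = 1.5: A = (b + zy)y = (1.81 + 1.5×2.67)×2.67 = 15.53 m²; P = b + 2y√(1+z²) = 1.81 + 2×2.67×1.803 = 11.44 m. Hydraulic radius R = A/P = 15.53/11.44 = 1.358 m. Q_A = (1/0.015)·15.53·1.358^(2/3)·√0.0005099 = 28.66 m³/s.
Channel B: With bottom width b = 2.89 m and side slope z = 0.43: A = (b + zy)y = (2.89 + 0.43×3.23)×3.23 = 13.82 m²; P = b + 2y√(1+z²) = 2.89 + 2×3.23×1.089 = 9.922 m. Hydraulic radius R = A/P = 13.82/9.922 = 1.393 m. Q_B = (1/0.015)·13.82·1.393^(2/3)·√0.0005099 = 25.95 m³/s.
Q_A = 28.66 m³/s vs Q_B = 25.95 m³/s, so channel A carries more.

channel A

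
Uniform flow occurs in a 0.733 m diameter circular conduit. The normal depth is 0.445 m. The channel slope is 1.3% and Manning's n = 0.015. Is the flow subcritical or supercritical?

supercritical

For a circular section of diameter D = 0.733 m at depth y = 0.445 m, the central angle is θ = 2 arccos(1 − 2y/D) = 3.573 rad. Then A = (D²/8)(θ − sin θ) = 0.2681 m² and P = Dθ/2 = 1.31 m.
Hydraulic radius R = A/P = 0.2681/1.31 = 0.2047 m.
V = (1/n) R^(2/3) √S = (1/0.015) × 0.2047^(2/3) × √0.013 = 2.64 m/s. Hydraulic depth D_h = A/T = 0.2681/0.716 = 0.3744 m.
Froude number Fr = V/√(g·D_h) = 2.64/√(9.81×0.3744) = 1.38, which is greater than 1, so the flow is supercritical.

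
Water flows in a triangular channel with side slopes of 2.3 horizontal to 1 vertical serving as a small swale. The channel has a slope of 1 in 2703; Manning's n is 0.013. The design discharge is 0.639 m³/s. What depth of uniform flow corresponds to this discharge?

Manning's equation rearranged: A R^(2/3) = nQ / (1·√S) = 0.013 × 0.639 / (√0.00037) = 0.4319.
Trying y = 0.751 m: A R^(2/3) = 0.6373 — high.
Trying y = 0.649 m: A R^(2/3) = 0.4318 — matches.

y_n = 0.649 m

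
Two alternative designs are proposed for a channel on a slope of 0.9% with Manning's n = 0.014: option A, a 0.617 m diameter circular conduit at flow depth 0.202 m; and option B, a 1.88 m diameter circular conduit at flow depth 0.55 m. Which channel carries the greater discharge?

Channel A: For a circular section of diameter D = 0.617 m at depth y = 0.202 m, the central angle is θ = 2 arccos(1 − 2y/D) = 2.437 rad. Then A = (D²/8)(θ − sin θ) = 0.08512 m² and P = Dθ/2 = 0.7517 m. Hydraulic radius R = A/P = 0.08512/0.7517 = 0.1132 m. Q_A = (1/0.014)·0.08512·0.1132^(2/3)·√0.009 = 0.135 m³/s.
Channel B: For a circular section of diameter D = 1.88 m at depth y = 0.55 m, the central angle is θ = 2 arccos(1 − 2y/D) = 2.286 rad. Then A = (D²/8)(θ − sin θ) = 0.6764 m² and P = Dθ/2 = 2.149 m. Hydraulic radius R = A/P = 0.6764/2.149 = 0.3148 m. Q_B = (1/0.014)·0.6764·0.3148^(2/3)·√0.009 = 2.121 m³/s.
Q_A = 0.135 m³/s vs Q_B = 2.121 m³/s, so channel B carries more.

channel B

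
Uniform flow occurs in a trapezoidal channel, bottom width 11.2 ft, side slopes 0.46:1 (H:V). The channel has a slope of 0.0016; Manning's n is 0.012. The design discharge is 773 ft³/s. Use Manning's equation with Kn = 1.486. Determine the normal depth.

y_n = 5.31 ft

Manning's equation rearranged: A R^(2/3) = nQ / (1.486·√S) = 0.012 × 773 / (1.486 × √0.0016) = 156.1.
Try y = 5.86 ft: A R^(2/3) = 183.3 — too large.
Try y = 4.69 ft: A R^(2/3) = 127.7 — too small.
Try y = 5.31 ft: A R^(2/3) = 156.2 — close enough.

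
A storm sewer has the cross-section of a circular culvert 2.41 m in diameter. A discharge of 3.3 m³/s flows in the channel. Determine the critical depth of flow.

At critical depth, Q² T / (g A³) = 1, i.e. A³/T = Q²/g = 3.3²/9.81 = 1.11.
Try y = 0.891 m: A³/T = 1.548 — too large.
Try y = 0.601 m: A³/T = 0.3366 — too small.
Try y = 0.817 m: A³/T = 1.108 — ≈ 1.11.

y_c = 0.817 m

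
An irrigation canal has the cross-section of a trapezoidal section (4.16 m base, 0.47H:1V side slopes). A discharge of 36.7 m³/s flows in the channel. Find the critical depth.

At critical depth, Q² T / (g A³) = 1, i.e. A³/T = Q²/g = 36.7²/9.81 = 137.3.
Try y = 1.38 m: A³/T = 53.55 — low.
Try y = 2.18 m: A³/T = 232.5 — high.
Try y = 1.85 m: A³/T = 136.6 — ≈ 137.3.

y_c = 1.85 m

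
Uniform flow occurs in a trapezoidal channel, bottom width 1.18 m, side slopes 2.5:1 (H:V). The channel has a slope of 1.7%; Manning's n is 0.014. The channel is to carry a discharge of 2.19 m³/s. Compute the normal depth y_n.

Manning's equation rearranged: A R^(2/3) = nQ / (1·√S) = 0.014 × 2.19 / (√0.017) = 0.2352.
Try y = 0.249 m: A R^(2/3) = 0.142 — short.
Try y = 0.363 m: A R^(2/3) = 0.294 — over.
Try y = 0.324 m: A R^(2/3) = 0.2353 — ≈ 0.2352.

y_n = 0.324 m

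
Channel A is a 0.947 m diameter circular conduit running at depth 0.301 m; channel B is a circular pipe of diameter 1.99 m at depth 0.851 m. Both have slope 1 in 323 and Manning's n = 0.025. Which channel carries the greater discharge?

channel B

Channel A: For a circular section of diameter D = 0.947 m at depth y = 0.301 m, the central angle is θ = 2 arccos(1 − 2y/D) = 2.396 rad. Then A = (D²/8)(θ − sin θ) = 0.1925 m² and P = Dθ/2 = 1.134 m. Hydraulic radius R = A/P = 0.1925/1.134 = 0.1697 m. Q_A = (1/0.025)·0.1925·0.1697^(2/3)·√0.003096 = 0.1313 m³/s.
Channel B: For a circular section of diameter D = 1.99 m at depth y = 0.851 m, the central angle is θ = 2 arccos(1 − 2y/D) = 2.851 rad. Then A = (D²/8)(θ − sin θ) = 1.27 m² and P = Dθ/2 = 2.837 m. Hydraulic radius R = A/P = 1.27/2.837 = 0.4475 m. Q_B = (1/0.025)·1.27·0.4475^(2/3)·√0.003096 = 1.653 m³/s.
Q_A = 0.1313 m³/s vs Q_B = 1.653 m³/s, so channel B carries more.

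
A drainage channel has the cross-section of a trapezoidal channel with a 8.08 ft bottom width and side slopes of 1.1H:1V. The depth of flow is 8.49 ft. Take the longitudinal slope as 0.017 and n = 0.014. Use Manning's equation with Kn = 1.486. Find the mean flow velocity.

V = 37.4 ft/s

With bottom width b = 8.08 ft and side slope z = 1.1: A = (b + zy)y = (8.08 + 1.1×8.49)×8.49 = 147.9 ft²; P = b + 2y√(1+z²) = 8.08 + 2×8.49×1.487 = 33.32 ft.
Hydraulic radius R = A/P = 147.9/33.32 = 4.438 ft.
From Manning's equation, V = (1.486/n) R^(2/3) S^(1/2) = (1.486/0.014) × 4.438^(2/3) × 0.017^(1/2) = 37.4 ft/s.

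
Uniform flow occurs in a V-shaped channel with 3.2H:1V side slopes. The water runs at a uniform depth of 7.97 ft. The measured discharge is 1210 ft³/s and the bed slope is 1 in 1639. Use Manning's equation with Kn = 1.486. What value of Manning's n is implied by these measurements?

For a triangular section with side slope z = 3.2: A = zy² = 3.2×7.97² = 203.3 ft²; P = 2y√(1+z²) = 2×7.97×3.353 = 53.44 ft.
Hydraulic radius R = A/P = 203.3/53.44 = 3.804 ft.
Rearranging Manning's equation: n = (1.486/Q) A R^(2/3) S^(1/2) = (1.486/1210) × 203.3 × 3.804^(2/3) × √0.0006101 = 0.015.

n = 0.015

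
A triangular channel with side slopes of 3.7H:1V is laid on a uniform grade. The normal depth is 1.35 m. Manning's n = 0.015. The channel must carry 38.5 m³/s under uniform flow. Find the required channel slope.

For a triangular section with side slope z = 3.7: A = zy² = 3.7×1.35² = 6.743 m²; P = 2y√(1+z²) = 2×1.35×3.833 = 10.35 m.
Hydraulic radius R = A/P = 6.743/10.35 = 0.6516 m.
From Manning's equation, S = [nQ / (1 A R^(2/3))]² = [0.015 × 38.5 / (1 × 6.743 × 0.6516^(2/3))]² = 0.013.

S = 0.013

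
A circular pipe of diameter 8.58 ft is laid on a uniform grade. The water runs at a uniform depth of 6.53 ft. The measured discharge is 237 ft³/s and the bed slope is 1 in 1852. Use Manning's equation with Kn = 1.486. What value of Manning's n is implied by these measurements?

n = 0.013

For a circular section of diameter D = 8.58 ft at depth y = 6.53 ft, the central angle is θ = 2 arccos(1 − 2y/D) = 4.24 rad. Then A = (D²/8)(θ − sin θ) = 47.22 ft² and P = Dθ/2 = 18.19 ft.
Hydraulic radius R = A/P = 47.22/18.19 = 2.596 ft.
Rearranging Manning's equation: n = (1.486/Q) A R^(2/3) S^(1/2) = (1.486/237) × 47.22 × 2.596^(2/3) × √0.00054 = 0.013.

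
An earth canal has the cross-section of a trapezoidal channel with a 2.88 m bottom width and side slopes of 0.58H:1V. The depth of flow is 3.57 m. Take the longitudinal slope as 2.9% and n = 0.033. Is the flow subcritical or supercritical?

supercritical

With bottom width b = 2.88 m and side slope z = 0.58: A = (b + zy)y = (2.88 + 0.58×3.57)×3.57 = 17.67 m²; P = b + 2y√(1+z²) = 2.88 + 2×3.57×1.156 = 11.13 m.
Hydraulic radius R = A/P = 17.67/11.13 = 1.587 m.
V = (1/n) R^(2/3) √S = (1/0.033) × 1.587^(2/3) × √0.029 = 7.022 m/s. Hydraulic depth D_h = A/T = 17.67/7.021 = 2.517 m.
Froude number Fr = V/√(g·D_h) = 7.022/√(9.81×2.517) = 1.41, which is greater than 1, so the flow is supercritical.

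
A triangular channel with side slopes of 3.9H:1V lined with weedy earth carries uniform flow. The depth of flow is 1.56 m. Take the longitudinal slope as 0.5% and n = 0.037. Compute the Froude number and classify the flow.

For a triangular section with side slope z = 3.9: A = zy² = 3.9×1.56² = 9.491 m²; P = 2y√(1+z²) = 2×1.56×4.026 = 12.56 m.
Hydraulic radius R = A/P = 9.491/12.56 = 0.7556 m.
V = (1/n) R^(2/3) √S = (1/0.037) × 0.7556^(2/3) × √0.005 = 1.585 m/s. Hydraulic depth D_h = A/T = 9.491/12.17 = 0.78 m.
Froude number Fr = V/√(g·D_h) = 1.585/√(9.81×0.78) = 0.573, which is less than 1, so the flow is subcritical.

subcritical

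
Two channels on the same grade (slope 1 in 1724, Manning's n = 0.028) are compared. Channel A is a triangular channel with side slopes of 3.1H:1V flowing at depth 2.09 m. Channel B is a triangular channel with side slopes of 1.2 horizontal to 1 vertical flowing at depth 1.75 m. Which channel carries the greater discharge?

Channel A: For a triangular section with side slope z = 3.1: A = zy² = 3.1×2.09² = 13.54 m²; P = 2y√(1+z²) = 2×2.09×3.257 = 13.62 m. Hydraulic radius R = A/P = 13.54/13.62 = 0.9945 m. Q_A = (1/0.028)·13.54·0.9945^(2/3)·√0.00058 = 11.6 m³/s.
Channel B: For a triangular section with side slope z = 1.2: A = zy² = 1.2×1.75² = 3.675 m²; P = 2y√(1+z²) = 2×1.75×1.562 = 5.467 m. Hydraulic radius R = A/P = 3.675/5.467 = 0.6722 m. Q_B = (1/0.028)·3.675·0.6722^(2/3)·√0.00058 = 2.426 m³/s.
Q_A = 11.6 m³/s vs Q_B = 2.426 m³/s, so channel A carries more.

channel A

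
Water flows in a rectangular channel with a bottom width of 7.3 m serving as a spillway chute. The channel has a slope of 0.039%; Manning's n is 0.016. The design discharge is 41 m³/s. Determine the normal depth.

y_n = 3.19 m

Manning's equation rearranged: A R^(2/3) = nQ / (1·√S) = 0.016 × 41 / (√0.00039) = 33.22.
Try y = 2.48 m: A R^(2/3) = 23.48 — short.
Try y = 3.53 m: A R^(2/3) = 38.05 — over.
Try y = 3.19 m: A R^(2/3) = 33.2 — matches.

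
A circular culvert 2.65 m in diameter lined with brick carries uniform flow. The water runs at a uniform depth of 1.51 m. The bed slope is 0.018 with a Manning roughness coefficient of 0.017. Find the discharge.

For a circular section of diameter D = 2.65 m at depth y = 1.51 m, the central angle is θ = 2 arccos(1 − 2y/D) = 3.422 rad. Then A = (D²/8)(θ − sin θ) = 3.246 m² and P = Dθ/2 = 4.534 m.
Hydraulic radius R = A/P = 3.246/4.534 = 0.716 m.
Manning's equation: Q = (1/n) A R^(2/3) S^(1/2) = (1/0.017) × 3.246 × 0.716^(2/3) × 0.018^(1/2) = 20.5 m³/s.

Q = 20.5 m³/s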